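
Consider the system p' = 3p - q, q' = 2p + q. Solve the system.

p(t) = c_1e^(2t)sin(t) - c_2e^(2t)cos(t), q(t) = c_1e^(2t)sin(t) - c_1e^(2t)cos(t) - c_2e^(2t)sin(t) - c_2e^(2t)cos(t)

Coefficient matrix A = [[3, -1], [2, 1]].
Characteristic polynomial det(A - λI) = λ^2 - 4λ + 5 = 0.
Eigenvalues λ = 2 ± i (complex conjugate pair).
For λ=2+i: an eigenvector is (0,-1) - i(1,1) = (0 - i, -1 - i).
A real fundamental pair from Re and Im of e^((2+i)t)v: X_1 = e^(2t)(cos(t)·(0,-1) + sin(t)·(1,1)), X_2 = e^(2t)(sin(t)·(0,-1) - cos(t)·(1,1)).
General solution: c_1X_1 + c_2X_2.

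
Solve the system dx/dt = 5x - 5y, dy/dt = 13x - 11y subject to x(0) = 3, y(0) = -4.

x(t) = 44e^(-3t)sin(t) + 3e^(-3t)cos(t), y(t) = 71e^(-3t)sin(t) - 4e^(-3t)cos(t)

Coefficient matrix A = [[5, -5], [13, -11]].
Characteristic polynomial det(A - λI) = λ^2 + 6λ + 10 = 0.
Eigenvalues λ = -3 ± i (complex conjugate pair).
For λ=-3+i: an eigenvector is (2,3) - i(1,2) = (2 - i, 3 - 2i).
A real fundamental pair from Re and Im of e^((-3+i)t)v: X_1 = e^(-3t)(cos(t)·(2,3) + sin(t)·(1,2)), X_2 = e^(-3t)(sin(t)·(2,3) - cos(t)·(1,2)).
General solution: C_1X_1 + C_2X_2.
Applying x(0)=3, y(0)=-4 gives C_1=10, C_2=17.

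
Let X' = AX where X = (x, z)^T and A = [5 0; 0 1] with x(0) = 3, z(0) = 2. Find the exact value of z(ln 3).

6

A = [[5,0],[0,1]]; eigenvalues λ = 1, 5.
Eigenvectors: (0,1) for λ=1, (-1,0) for λ=5.
From the initial condition, c_1 = 2, c_2 = -3.
z(ln 3) = (2)(3^1)(1) + (-3)(3^5)(0) = 6.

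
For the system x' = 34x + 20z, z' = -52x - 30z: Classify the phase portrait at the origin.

unstable spiral

A = [[34,20],[-52,-30]]; det(A-λI) = λ^2 - 4λ + 20.
λ = 2 ± 4i: positive real part.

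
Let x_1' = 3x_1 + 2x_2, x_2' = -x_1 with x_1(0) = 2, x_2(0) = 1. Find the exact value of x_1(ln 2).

A = [[3,2],[-1,0]]; eigenvalues λ = 1, 2.
Eigenvectors: (1,-1) for λ=1, (-2,1) for λ=2.
From the initial condition, c_1 = -4, c_2 = -3.
x_1(ln 2) = (-4)(2^1)(1) + (-3)(2^2)(-2) = 16.

16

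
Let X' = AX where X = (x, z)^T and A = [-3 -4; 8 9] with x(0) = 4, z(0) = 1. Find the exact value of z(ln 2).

A = [[-3,-4],[8,9]]; eigenvalues λ = 1, 5.
Eigenvectors: (-1,1) for λ=1, (1,-2) for λ=5.
From the initial condition, c_1 = -9, c_2 = -5.
z(ln 2) = (-9)(2^1)(1) + (-5)(2^5)(-2) = 302.

302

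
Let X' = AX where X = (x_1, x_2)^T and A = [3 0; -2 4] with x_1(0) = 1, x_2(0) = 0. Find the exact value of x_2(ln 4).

A = [[3,0],[-2,4]]; eigenvalues λ = 4, 3.
Eigenvectors: (0,-1) for λ=4, (-1,-2) for λ=3.
From the initial condition, c_1 = 2, c_2 = -1.
x_2(ln 4) = (2)(4^4)(-1) + (-1)(4^3)(-2) = -384.

-384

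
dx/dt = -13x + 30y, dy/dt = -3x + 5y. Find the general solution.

x(t) = -3C_1e^(-4t)sin(3t) + C_1e^(-4t)cos(3t) + C_2e^(-4t)sin(3t) + 3C_2e^(-4t)cos(3t), y(t) = -C_1e^(-4t)sin(3t) + C_2e^(-4t)cos(3t)

Coefficient matrix A = [[-13, 30], [-3, 5]].
Characteristic polynomial det(A - λI) = λ^2 + 8λ + 25 = 0.
Eigenvalues λ = -4 ± 3i (complex conjugate pair).
For λ=-4+3i: an eigenvector is (1,0) - i(-3,-1) = (1 + 3i, 0 + i).
A real fundamental pair from Re and Im of e^((-4+3i)t)v: X_1 = e^(-4t)(cos(3t)·(1,0) + sin(3t)·(-3,-1)), X_2 = e^(-4t)(sin(3t)·(1,0) - cos(3t)·(-3,-1)).
General solution: C_1X_1 + C_2X_2.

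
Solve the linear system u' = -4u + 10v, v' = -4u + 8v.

Coefficient matrix A = [[-4, 10], [-4, 8]].
Characteristic polynomial det(A - λI) = λ^2 - 4λ + 8 = 0.
Eigenvalues λ = 2 ± 2i (complex conjugate pair).
For λ=2+2i: an eigenvector is (-2,-1) - i(1,1) = (-2 - i, -1 - i).
A real fundamental pair from Re and Im of e^((2+2i)t)v: X_1 = e^(2t)(cos(2t)·(-2,-1) + sin(2t)·(1,1)), X_2 = e^(2t)(sin(2t)·(-2,-1) - cos(2t)·(1,1)).
General solution: c_1X_1 + c_2X_2.

u(t) = c_1e^(2t)sin(2t) - 2c_1e^(2t)cos(2t) - 2c_2e^(2t)sin(2t) - c_2e^(2t)cos(2t), v(t) = c_1e^(2t)sin(2t) - c_1e^(2t)cos(2t) - c_2e^(2t)sin(2t) - c_2e^(2t)cos(2t)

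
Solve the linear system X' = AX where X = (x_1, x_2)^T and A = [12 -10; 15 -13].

Coefficient matrix A = [[12, -10], [15, -13]].
Characteristic polynomial det(A - λI) = λ^2 + λ - 6 = 0.
Eigenvalues λ = -3, 2.
For λ=-3: (A-λI) row 1 is [15, -10], so an eigenvector is (2, 3).
For λ=2: (A-λI) row 1 is [10, -10], so an eigenvector is (1, 1).
General solution: c_1e^(-3t)(2,3) + c_2e^(2t)(1,1).

x_1(t) = 2c_1e^(-3t) + c_2e^(2t), x_2(t) = 3c_1e^(-3t) + c_2e^(2t)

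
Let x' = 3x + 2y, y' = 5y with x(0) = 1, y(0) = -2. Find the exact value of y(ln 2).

A = [[3,2],[0,5]]; eigenvalues λ = 5, 3.
Eigenvectors: (-1,-1) for λ=5, (1,0) for λ=3.
From the initial condition, c_1 = 2, c_2 = 3.
y(ln 2) = (2)(2^5)(-1) + (3)(2^3)(0) = -64.

-64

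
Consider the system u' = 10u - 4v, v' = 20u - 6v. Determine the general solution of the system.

u(t) = -c_1e^(2t)sin(4t) + c_2e^(2t)cos(4t), v(t) = -2c_1e^(2t)sin(4t) + c_1e^(2t)cos(4t) + c_2e^(2t)sin(4t) + 2c_2e^(2t)cos(4t)

Coefficient matrix A = [[10, -4], [20, -6]].
Characteristic polynomial det(A - λI) = λ^2 - 4λ + 20 = 0.
Eigenvalues λ = 2 ± 4i (complex conjugate pair).
For λ=2+4i: an eigenvector is (0,1) - i(-1,-2) = (0 + i, 1 + 2i).
A real fundamental pair from Re and Im of e^((2+4i)t)v: X_1 = e^(2t)(cos(4t)·(0,1) + sin(4t)·(-1,-2)), X_2 = e^(2t)(sin(4t)·(0,1) - cos(4t)·(-1,-2)).
General solution: c_1X_1 + c_2X_2.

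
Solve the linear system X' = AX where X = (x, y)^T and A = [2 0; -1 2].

x(t) = c_2e^(2t), y(t) = -c_1e^(2t) - c_2te^(2t) + c_2e^(2t)

Coefficient matrix A = [[2, 0], [-1, 2]].
Characteristic polynomial det(A - λI) = λ^2 - 4λ + 4 = 0.
Single eigenvalue λ = 2 with algebraic multiplicity 2.
Eigenvector v = (0,-1); generalized eigenvector w with (A-λI)w=v is (1,1).
General solution: e^(2t)[c_1·v + c_2·(t·v + w)].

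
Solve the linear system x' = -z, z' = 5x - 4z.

x(t) = K_1e^(-2t)sin(t) - K_2e^(-2t)cos(t), z(t) = 2K_1e^(-2t)sin(t) - K_1e^(-2t)cos(t) - K_2e^(-2t)sin(t) - 2K_2e^(-2t)cos(t)

Coefficient matrix A = [[0, -1], [5, -4]].
Characteristic polynomial det(A - λI) = λ^2 + 4λ + 5 = 0.
Eigenvalues λ = -2 ± i (complex conjugate pair).
For λ=-2+i: an eigenvector is (0,-1) - i(1,2) = (0 - i, -1 - 2i).
A real fundamental pair from Re and Im of e^((-2+i)t)v: X_1 = e^(-2t)(cos(t)·(0,-1) + sin(t)·(1,2)), X_2 = e^(-2t)(sin(t)·(0,-1) - cos(t)·(1,2)).
General solution: K_1X_1 + K_2X_2.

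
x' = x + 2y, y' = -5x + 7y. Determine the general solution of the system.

Coefficient matrix A = [[1, 2], [-5, 7]].
Characteristic polynomial det(A - λI) = λ^2 - 8λ + 17 = 0.
Eigenvalues λ = 4 ± i (complex conjugate pair).
For λ=4+i: an eigenvector is (-1,-1) - i(1,2) = (-1 - i, -1 - 2i).
A real fundamental pair from Re and Im of e^((4+i)t)v: X_1 = e^(4t)(cos(t)·(-1,-1) + sin(t)·(1,2)), X_2 = e^(4t)(sin(t)·(-1,-1) - cos(t)·(1,2)).
General solution: c_1X_1 + c_2X_2.

x(t) = c_1e^(4t)sin(t) - c_1e^(4t)cos(t) - c_2e^(4t)sin(t) - c_2e^(4t)cos(t), y(t) = 2c_1e^(4t)sin(t) - c_1e^(4t)cos(t) - c_2e^(4t)sin(t) - 2c_2e^(4t)cos(t)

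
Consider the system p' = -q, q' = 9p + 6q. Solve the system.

Coefficient matrix A = [[0, -1], [9, 6]].
Characteristic polynomial det(A - λI) = λ^2 - 6λ + 9 = 0.
Single eigenvalue λ = 3 with algebraic multiplicity 2.
Eigenvector v = (-1,3); generalized eigenvector w with (A-λI)w=v is (1,-2).
General solution: e^(3t)[C_1·v + C_2·(t·v + w)].

p(t) = -C_1e^(3t) - C_2te^(3t) + C_2e^(3t), q(t) = 3C_1e^(3t) + 3C_2te^(3t) - 2C_2e^(3t)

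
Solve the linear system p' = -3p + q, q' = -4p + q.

p(t) = -C_1e^(-t) - C_2te^(-t) + 2C_2e^(-t), q(t) = -2C_1e^(-t) - 2C_2te^(-t) + 3C_2e^(-t)

Coefficient matrix A = [[-3, 1], [-4, 1]].
Characteristic polynomial det(A - λI) = λ^2 + 2λ + 1 = 0.
Single eigenvalue λ = -1 with algebraic multiplicity 2.
Eigenvector v = (-1,-2); generalized eigenvector w with (A-λI)w=v is (2,3).
General solution: e^(-t)[C_1·v + C_2·(t·v + w)].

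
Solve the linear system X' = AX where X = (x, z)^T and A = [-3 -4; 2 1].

x(t) = -K_1e^(-t)sin(2t) + K_1e^(-t)cos(2t) + K_2e^(-t)sin(2t) + K_2e^(-t)cos(2t), z(t) = K_1e^(-t)sin(2t) - K_2e^(-t)cos(2t)

Coefficient matrix A = [[-3, -4], [2, 1]].
Characteristic polynomial det(A - λI) = λ^2 + 2λ + 5 = 0.
Eigenvalues λ = -1 ± 2i (complex conjugate pair).
For λ=-1+2i: an eigenvector is (1,0) - i(-1,1) = (1 + i, 0 - i).
A real fundamental pair from Re and Im of e^((-1+2i)t)v: X_1 = e^(-t)(cos(2t)·(1,0) + sin(2t)·(-1,1)), X_2 = e^(-t)(sin(2t)·(1,0) - cos(2t)·(-1,1)).
General solution: K_1X_1 + K_2X_2.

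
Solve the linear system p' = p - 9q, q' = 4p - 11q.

Coefficient matrix A = [[1, -9], [4, -11]].
Characteristic polynomial det(A - λI) = λ^2 + 10λ + 25 = 0.
Single eigenvalue λ = -5 with algebraic multiplicity 2.
Eigenvector v = (3,2); generalized eigenvector w with (A-λI)w=v is (2,1).
General solution: e^(-5t)[K_1·v + K_2·(t·v + w)].

p(t) = 3K_1e^(-5t) + 3K_2te^(-5t) + 2K_2e^(-5t), q(t) = 2K_1e^(-5t) + 2K_2te^(-5t) + K_2e^(-5t)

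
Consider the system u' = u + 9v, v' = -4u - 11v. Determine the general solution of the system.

Coefficient matrix A = [[1, 9], [-4, -11]].
Characteristic polynomial det(A - λI) = λ^2 + 10λ + 25 = 0.
Single eigenvalue λ = -5 with algebraic multiplicity 2.
Eigenvector v = (3,-2); generalized eigenvector w with (A-λI)w=v is (2,-1).
General solution: e^(-5t)[K_1·v + K_2·(t·v + w)].

u(t) = 3K_1e^(-5t) + 3K_2te^(-5t) + 2K_2e^(-5t), v(t) = -2K_1e^(-5t) - 2K_2te^(-5t) - K_2e^(-5t)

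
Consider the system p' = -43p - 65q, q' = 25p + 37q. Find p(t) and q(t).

Coefficient matrix A = [[-43, -65], [25, 37]].
Characteristic polynomial det(A - λI) = λ^2 + 6λ + 34 = 0.
Eigenvalues λ = -3 ± 5i (complex conjugate pair).
For λ=-3+5i: an eigenvector is (-2,1) - i(3,-2) = (-2 - 3i, 1 + 2i).
A real fundamental pair from Re and Im of e^((-3+5i)t)v: X_1 = e^(-3t)(cos(5t)·(-2,1) + sin(5t)·(3,-2)), X_2 = e^(-3t)(sin(5t)·(-2,1) - cos(5t)·(3,-2)).
General solution: K_1X_1 + K_2X_2.

p(t) = 3K_1e^(-3t)sin(5t) - 2K_1e^(-3t)cos(5t) - 2K_2e^(-3t)sin(5t) - 3K_2e^(-3t)cos(5t), q(t) = -2K_1e^(-3t)sin(5t) + K_1e^(-3t)cos(5t) + K_2e^(-3t)sin(5t) + 2K_2e^(-3t)cos(5t)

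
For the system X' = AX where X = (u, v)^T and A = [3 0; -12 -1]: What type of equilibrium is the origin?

A = [[3,0],[-12,-1]]; det(A-λI) = λ^2 - 2λ - 3.
λ = 3, -1: opposite signs.

saddle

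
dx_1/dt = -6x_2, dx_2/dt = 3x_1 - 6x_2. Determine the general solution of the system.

Coefficient matrix A = [[0, -6], [3, -6]].
Characteristic polynomial det(A - λI) = λ^2 + 6λ + 18 = 0.
Eigenvalues λ = -3 ± 3i (complex conjugate pair).
For λ=-3+3i: an eigenvector is (1,1) - i(-1,0) = (1 + i, 1).
A real fundamental pair from Re and Im of e^((-3+3i)t)v: X_1 = e^(-3t)(cos(3t)·(1,1) + sin(3t)·(-1,0)), X_2 = e^(-3t)(sin(3t)·(1,1) - cos(3t)·(-1,0)).
General solution: C_1X_1 + C_2X_2.

x_1(t) = -C_1e^(-3t)sin(3t) + C_1e^(-3t)cos(3t) + C_2e^(-3t)sin(3t) + C_2e^(-3t)cos(3t), x_2(t) = C_1e^(-3t)cos(3t) + C_2e^(-3t)sin(3t)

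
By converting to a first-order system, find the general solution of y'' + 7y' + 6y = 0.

Let x_1 = y, x_2 = y'. Then x_1' = x_2 and x_2' = -6x_1 - 7x_2.
A = [[0,1],[-6,-7]]; det(A-λI) = λ^2 + 7λ + 6.
Eigenvalues λ = -6, -1 with eigenvectors (1,-6), (1,-1).

y(t) = K_1e^(-6t) + K_2e^(-t)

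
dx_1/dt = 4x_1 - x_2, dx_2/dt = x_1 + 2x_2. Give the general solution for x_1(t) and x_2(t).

x_1(t) = K_1e^(3t) + K_2te^(3t) + 3K_2e^(3t), x_2(t) = K_1e^(3t) + K_2te^(3t) + 2K_2e^(3t)

Coefficient matrix A = [[4, -1], [1, 2]].
Characteristic polynomial det(A - λI) = λ^2 - 6λ + 9 = 0.
Single eigenvalue λ = 3 with algebraic multiplicity 2.
Eigenvector v = (1,1); generalized eigenvector w with (A-λI)w=v is (3,2).
General solution: e^(3t)[K_1·v + K_2·(t·v + w)].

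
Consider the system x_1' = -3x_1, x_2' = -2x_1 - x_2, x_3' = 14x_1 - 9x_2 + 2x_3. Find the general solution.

x_1(t) = K_3e^(-3t), x_2(t) = K_2e^(-t) + K_3e^(-3t), x_3(t) = K_1e^(2t) + 3K_2e^(-t) - K_3e^(-3t)

Coefficient matrix A = [[-3, 0, 0], [-2, -1, 0], [14, -9, 2]].
det(A - λI) = 0 gives eigenvalues λ = 2, -1, -3.
For λ=2: eigenvector (0,0,1).
For λ=-1: eigenvector (0,1,3).
For λ=-3: eigenvector (1,1,-1).
General solution: K_1e^(2t)(0,0,1) + K_2e^(-t)(0,1,3) + K_3e^(-3t)(1,1,-1).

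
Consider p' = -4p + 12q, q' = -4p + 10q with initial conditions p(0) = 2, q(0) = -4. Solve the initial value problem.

Coefficient matrix A = [[-4, 12], [-4, 10]].
Characteristic polynomial det(A - λI) = λ^2 - 6λ + 8 = 0.
Eigenvalues λ = 4, 2.
For λ=4: (A-λI) row 1 is [-8, 12], so an eigenvector is (-3, -2).
For λ=2: (A-λI) row 1 is [-6, 12], so an eigenvector is (-2, -1).
General solution: c_1e^(4t)(-3,-2) + c_2e^(2t)(-2,-1).
Applying p(0)=2, q(0)=-4 gives c_1=10, c_2=-16.

p(t) = -30e^(4t) + 32e^(2t), q(t) = -20e^(4t) + 16e^(2t)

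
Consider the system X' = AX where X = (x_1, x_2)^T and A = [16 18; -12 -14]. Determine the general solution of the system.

x_1(t) = -3c_1e^(4t) + c_2e^(-2t), x_2(t) = 2c_1e^(4t) - c_2e^(-2t)

Coefficient matrix A = [[16, 18], [-12, -14]].
Characteristic polynomial det(A - λI) = λ^2 - 2λ - 8 = 0.
Eigenvalues λ = 4, -2.
For λ=4: (A-λI) row 1 is [12, 18], so an eigenvector is (-3, 2).
For λ=-2: (A-λI) row 1 is [18, 18], so an eigenvector is (1, -1).
General solution: c_1e^(4t)(-3,2) + c_2e^(-2t)(1,-1).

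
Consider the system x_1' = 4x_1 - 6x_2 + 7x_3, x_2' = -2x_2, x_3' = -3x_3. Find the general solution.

x_1(t) = K_1e^(-2t) - K_2e^(-3t) - K_3e^(4t), x_2(t) = K_1e^(-2t), x_3(t) = K_2e^(-3t)

Coefficient matrix A = [[4, -6, 7], [0, -2, 0], [0, 0, -3]].
det(A - λI) = 0 gives eigenvalues λ = -2, -3, 4.
For λ=-2: eigenvector (1,1,0).
For λ=-3: eigenvector (-1,0,1).
For λ=4: eigenvector (-1,0,0).
General solution: K_1e^(-2t)(1,1,0) + K_2e^(-3t)(-1,0,1) + K_3e^(4t)(-1,0,0).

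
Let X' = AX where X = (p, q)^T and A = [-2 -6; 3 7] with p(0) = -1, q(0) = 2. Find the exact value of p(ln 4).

-760

A = [[-2,-6],[3,7]]; eigenvalues λ = 4, 1.
Eigenvectors: (-1,1) for λ=4, (-2,1) for λ=1.
From the initial condition, c_1 = 3, c_2 = -1.
p(ln 4) = (3)(4^4)(-1) + (-1)(4^1)(-2) = -760.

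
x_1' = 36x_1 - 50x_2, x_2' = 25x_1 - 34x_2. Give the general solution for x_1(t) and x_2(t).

x_1(t) = K_1e^(t)sin(5t) + 3K_1e^(t)cos(5t) + 3K_2e^(t)sin(5t) - K_2e^(t)cos(5t), x_2(t) = K_1e^(t)sin(5t) + 2K_1e^(t)cos(5t) + 2K_2e^(t)sin(5t) - K_2e^(t)cos(5t)

Coefficient matrix A = [[36, -50], [25, -34]].
Characteristic polynomial det(A - λI) = λ^2 - 2λ + 26 = 0.
Eigenvalues λ = 1 ± 5i (complex conjugate pair).
For λ=1+5i: an eigenvector is (3,2) - i(1,1) = (3 - i, 2 - i).
A real fundamental pair from Re and Im of e^((1+5i)t)v: X_1 = e^(t)(cos(5t)·(3,2) + sin(5t)·(1,1)), X_2 = e^(t)(sin(5t)·(3,2) - cos(5t)·(1,1)).
General solution: K_1X_1 + K_2X_2.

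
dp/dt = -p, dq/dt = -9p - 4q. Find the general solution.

Coefficient matrix A = [[-1, 0], [-9, -4]].
Characteristic polynomial det(A - λI) = λ^2 + 5λ + 4 = 0.
Eigenvalues λ = -1, -4.
For λ=-1: (A-λI) row 2 is [-9, -3], so an eigenvector is (1, -3).
For λ=-4: (A-λI) row 1 is [3, 0], so an eigenvector is (0, -1).
General solution: c_1e^(-t)(1,-3) + c_2e^(-4t)(0,-1).

p(t) = c_1e^(-t), q(t) = -3c_1e^(-t) - c_2e^(-4t)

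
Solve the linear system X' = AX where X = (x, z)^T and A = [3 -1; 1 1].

Coefficient matrix A = [[3, -1], [1, 1]].
Characteristic polynomial det(A - λI) = λ^2 - 4λ + 4 = 0.
Single eigenvalue λ = 2 with algebraic multiplicity 2.
Eigenvector v = (-1,-1); generalized eigenvector w with (A-λI)w=v is (-3,-2).
General solution: e^(2t)[C_1·v + C_2·(t·v + w)].

x(t) = -C_1e^(2t) - C_2te^(2t) - 3C_2e^(2t), z(t) = -C_1e^(2t) - C_2te^(2t) - 2C_2e^(2t)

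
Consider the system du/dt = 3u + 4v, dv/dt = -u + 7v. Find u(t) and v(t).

u(t) = -2K_1e^(5t) - 2K_2te^(5t) + 3K_2e^(5t), v(t) = -K_1e^(5t) - K_2te^(5t) + K_2e^(5t)

Coefficient matrix A = [[3, 4], [-1, 7]].
Characteristic polynomial det(A - λI) = λ^2 - 10λ + 25 = 0.
Single eigenvalue λ = 5 with algebraic multiplicity 2.
Eigenvector v = (-2,-1); generalized eigenvector w with (A-λI)w=v is (3,1).
General solution: e^(5t)[K_1·v + K_2·(t·v + w)].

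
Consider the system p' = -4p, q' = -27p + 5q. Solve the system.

p(t) = -K_1e^(-4t), q(t) = -3K_1e^(-4t) + K_2e^(5t)

Coefficient matrix A = [[-4, 0], [-27, 5]].
Characteristic polynomial det(A - λI) = λ^2 - λ - 20 = 0.
Eigenvalues λ = -4, 5.
For λ=-4: (A-λI) row 2 is [-27, 9], so an eigenvector is (-1, -3).
For λ=5: (A-λI) row 1 is [-9, 0], so an eigenvector is (0, 1).
General solution: K_1e^(-4t)(-1,-3) + K_2e^(5t)(0,1).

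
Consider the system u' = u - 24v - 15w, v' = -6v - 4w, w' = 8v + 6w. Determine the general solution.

Coefficient matrix A = [[1, -24, -15], [0, -6, -4], [0, 8, 6]].
det(A - λI) = 0 gives eigenvalues λ = 2, 1, -2.
For λ=2: eigenvector (6,1,-2).
For λ=1: eigenvector (1,0,0).
For λ=-2: eigenvector (3,1,-1).
General solution: K_1e^(2t)(6,1,-2) + K_2e^(t)(1,0,0) + K_3e^(-2t)(3,1,-1).

u(t) = 6K_1e^(2t) + K_2e^(t) + 3K_3e^(-2t), v(t) = K_1e^(2t) + K_3e^(-2t), w(t) = -2K_1e^(2t) - K_3e^(-2t)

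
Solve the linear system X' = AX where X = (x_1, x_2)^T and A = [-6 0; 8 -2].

x_1(t) = -C_2e^(-6t), x_2(t) = C_1e^(-2t) + 2C_2e^(-6t)

Coefficient matrix A = [[-6, 0], [8, -2]].
Characteristic polynomial det(A - λI) = λ^2 + 8λ + 12 = 0.
Eigenvalues λ = -2, -6.
For λ=-2: (A-λI) row 1 is [-4, 0], so an eigenvector is (0, 1).
For λ=-6: (A-λI) row 2 is [8, 4], so an eigenvector is (-1, 2).
General solution: C_1e^(-2t)(0,1) + C_2e^(-6t)(-1,2).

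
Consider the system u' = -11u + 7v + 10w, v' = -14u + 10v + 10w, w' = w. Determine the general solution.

Coefficient matrix A = [[-11, 7, 10], [-14, 10, 10], [0, 0, 1]].
det(A - λI) = 0 gives eigenvalues λ = -4, 1, 3.
For λ=-4: eigenvector (1,1,0).
For λ=1: eigenvector (2,2,1).
For λ=3: eigenvector (1,2,0).
General solution: c_1e^(-4t)(1,1,0) + c_2e^(t)(2,2,1) + c_3e^(3t)(1,2,0).

u(t) = c_1e^(-4t) + 2c_2e^(t) + c_3e^(3t), v(t) = c_1e^(-4t) + 2c_2e^(t) + 2c_3e^(3t), w(t) = c_2e^(t)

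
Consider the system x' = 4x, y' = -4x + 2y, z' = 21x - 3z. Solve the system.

Coefficient matrix A = [[4, 0, 0], [-4, 2, 0], [21, 0, -3]].
det(A - λI) = 0 gives eigenvalues λ = 4, 2, -3.
For λ=4: eigenvector (1,-2,3).
For λ=2: eigenvector (0,1,0).
For λ=-3: eigenvector (0,0,1).
General solution: K_1e^(4t)(1,-2,3) + K_2e^(2t)(0,1,0) + K_3e^(-3t)(0,0,1).

x(t) = K_1e^(4t), y(t) = -2K_1e^(4t) + K_2e^(2t), z(t) = 3K_1e^(4t) + K_3e^(-3t)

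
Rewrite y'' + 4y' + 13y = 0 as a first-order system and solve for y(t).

y(t) = K_1e^(-2t)cos(3t) + K_2e^(-2t)sin(3t)

Let x_1 = y, x_2 = y'. Then x_1' = x_2 and x_2' = -13x_1 - 4x_2.
A = [[0,1],[-13,-4]]; det(A-λI) = λ^2 + 4λ + 13.
Eigenvalues λ = -2 ± 3i.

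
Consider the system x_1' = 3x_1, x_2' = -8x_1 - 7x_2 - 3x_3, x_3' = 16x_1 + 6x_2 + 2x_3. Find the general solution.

Coefficient matrix A = [[3, 0, 0], [-8, -7, -3], [16, 6, 2]].
det(A - λI) = 0 gives eigenvalues λ = 3, -1, -4.
For λ=3: eigenvector (1,-2,4).
For λ=-1: eigenvector (0,1,-2).
For λ=-4: eigenvector (0,1,-1).
General solution: c_1e^(3t)(1,-2,4) + c_2e^(-t)(0,1,-2) + c_3e^(-4t)(0,1,-1).

x_1(t) = c_1e^(3t), x_2(t) = -2c_1e^(3t) + c_2e^(-t) + c_3e^(-4t), x_3(t) = 4c_1e^(3t) - 2c_2e^(-t) - c_3e^(-4t)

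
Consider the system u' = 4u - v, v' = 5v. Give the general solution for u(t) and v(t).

u(t) = K_1e^(4t) + K_2e^(5t), v(t) = -K_2e^(5t)

Coefficient matrix A = [[4, -1], [0, 5]].
Characteristic polynomial det(A - λI) = λ^2 - 9λ + 20 = 0.
Eigenvalues λ = 4, 5.
For λ=4: (A-λI) row 1 is [0, -1], so an eigenvector is (1, 0).
For λ=5: (A-λI) row 1 is [-1, -1], so an eigenvector is (1, -1).
General solution: K_1e^(4t)(1,0) + K_2e^(5t)(1,-1).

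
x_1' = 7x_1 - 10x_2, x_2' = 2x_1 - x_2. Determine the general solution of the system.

Coefficient matrix A = [[7, -10], [2, -1]].
Characteristic polynomial det(A - λI) = λ^2 - 6λ + 13 = 0.
Eigenvalues λ = 3 ± 2i (complex conjugate pair).
For λ=3+2i: an eigenvector is (-1,0) - i(-2,-1) = (-1 + 2i, 0 + i).
A real fundamental pair from Re and Im of e^((3+2i)t)v: X_1 = e^(3t)(cos(2t)·(-1,0) + sin(2t)·(-2,-1)), X_2 = e^(3t)(sin(2t)·(-1,0) - cos(2t)·(-2,-1)).
General solution: c_1X_1 + c_2X_2.

x_1(t) = -2c_1e^(3t)sin(2t) - c_1e^(3t)cos(2t) - c_2e^(3t)sin(2t) + 2c_2e^(3t)cos(2t), x_2(t) = -c_1e^(3t)sin(2t) + c_2e^(3t)cos(2t)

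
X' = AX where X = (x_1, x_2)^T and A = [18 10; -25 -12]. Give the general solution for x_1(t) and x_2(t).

x_1(t) = c_1e^(3t)sin(5t) + c_1e^(3t)cos(5t) + c_2e^(3t)sin(5t) - c_2e^(3t)cos(5t), x_2(t) = -2c_1e^(3t)sin(5t) - c_1e^(3t)cos(5t) - c_2e^(3t)sin(5t) + 2c_2e^(3t)cos(5t)

Coefficient matrix A = [[18, 10], [-25, -12]].
Characteristic polynomial det(A - λI) = λ^2 - 6λ + 34 = 0.
Eigenvalues λ = 3 ± 5i (complex conjugate pair).
For λ=3+5i: an eigenvector is (1,-1) - i(1,-2) = (1 - i, -1 + 2i).
A real fundamental pair from Re and Im of e^((3+5i)t)v: X_1 = e^(3t)(cos(5t)·(1,-1) + sin(5t)·(1,-2)), X_2 = e^(3t)(sin(5t)·(1,-1) - cos(5t)·(1,-2)).
General solution: c_1X_1 + c_2X_2.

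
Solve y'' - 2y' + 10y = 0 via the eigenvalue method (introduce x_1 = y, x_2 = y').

y(t) = K_1e^(t)cos(3t) + K_2e^(t)sin(3t)

Let x_1 = y, x_2 = y'. Then x_1' = x_2 and x_2' = -10x_1 + 2x_2.
A = [[0,1],[-10,2]]; det(A-λI) = λ^2 - 2λ + 10.
Eigenvalues λ = 1 ± 3i.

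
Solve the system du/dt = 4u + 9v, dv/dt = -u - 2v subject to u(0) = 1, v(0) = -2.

u(t) = -15te^(t) + e^(t), v(t) = 5te^(t) - 2e^(t)

Coefficient matrix A = [[4, 9], [-1, -2]].
Characteristic polynomial det(A - λI) = λ^2 - 2λ + 1 = 0.
Single eigenvalue λ = 1 with algebraic multiplicity 2.
Eigenvector v = (3,-1); generalized eigenvector w with (A-λI)w=v is (-2,1).
General solution: e^(t)[C_1·v + C_2·(t·v + w)].
Applying u(0)=1, v(0)=-2 gives C_1=-3, C_2=-5.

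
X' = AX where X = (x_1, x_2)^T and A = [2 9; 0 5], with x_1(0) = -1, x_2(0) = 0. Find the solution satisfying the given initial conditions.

Coefficient matrix A = [[2, 9], [0, 5]].
Characteristic polynomial det(A - λI) = λ^2 - 7λ + 10 = 0.
Eigenvalues λ = 2, 5.
For λ=2: (A-λI) row 1 is [0, 9], so an eigenvector is (-1, 0).
For λ=5: (A-λI) row 1 is [-3, 9], so an eigenvector is (3, 1).
General solution: K_1e^(2t)(-1,0) + K_2e^(5t)(3,1).
Applying x_1(0)=-1, x_2(0)=0 gives K_1=1, K_2=0.

x_1(t) = -e^(2t), x_2(t) = 0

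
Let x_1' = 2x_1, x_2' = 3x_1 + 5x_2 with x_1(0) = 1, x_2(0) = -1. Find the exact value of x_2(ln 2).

-4

A = [[2,0],[3,5]]; eigenvalues λ = 2, 5.
Eigenvectors: (-1,1) for λ=2, (0,-1) for λ=5.
From the initial condition, c_1 = -1, c_2 = 0.
x_2(ln 2) = (-1)(2^2)(1) + (0)(2^5)(-1) = -4.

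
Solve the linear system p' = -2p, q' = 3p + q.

p(t) = C_1e^(-2t), q(t) = -C_1e^(-2t) + C_2e^(t)

Coefficient matrix A = [[-2, 0], [3, 1]].
Characteristic polynomial det(A - λI) = λ^2 + λ - 2 = 0.
Eigenvalues λ = -2, 1.
For λ=-2: (A-λI) row 2 is [3, 3], so an eigenvector is (1, -1).
For λ=1: (A-λI) row 1 is [-3, 0], so an eigenvector is (0, 1).
General solution: C_1e^(-2t)(1,-1) + C_2e^(t)(0,1).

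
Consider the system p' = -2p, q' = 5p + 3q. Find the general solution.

p(t) = -C_2e^(-2t), q(t) = -C_1e^(3t) + C_2e^(-2t)

Coefficient matrix A = [[-2, 0], [5, 3]].
Characteristic polynomial det(A - λI) = λ^2 - λ - 6 = 0.
Eigenvalues λ = 3, -2.
For λ=3: (A-λI) row 1 is [-5, 0], so an eigenvector is (0, -1).
For λ=-2: (A-λI) row 2 is [5, 5], so an eigenvector is (-1, 1).
General solution: C_1e^(3t)(0,-1) + C_2e^(-2t)(-1,1).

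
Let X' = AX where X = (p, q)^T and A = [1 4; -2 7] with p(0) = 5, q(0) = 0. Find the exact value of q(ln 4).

A = [[1,4],[-2,7]]; eigenvalues λ = 5, 3.
Eigenvectors: (-1,-1) for λ=5, (2,1) for λ=3.
From the initial condition, c_1 = 5, c_2 = 5.
q(ln 4) = (5)(4^5)(-1) + (5)(4^3)(1) = -4800.

-4800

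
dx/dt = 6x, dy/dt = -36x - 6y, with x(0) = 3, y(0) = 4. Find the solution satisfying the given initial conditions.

x(t) = 3e^(6t), y(t) = -9e^(6t) + 13e^(-6t)

Coefficient matrix A = [[6, 0], [-36, -6]].
Characteristic polynomial det(A - λI) = λ^2 - 36 = 0.
Eigenvalues λ = 6, -6.
For λ=6: (A-λI) row 2 is [-36, -12], so an eigenvector is (1, -3).
For λ=-6: (A-λI) row 1 is [12, 0], so an eigenvector is (0, -1).
General solution: C_1e^(6t)(1,-3) + C_2e^(-6t)(0,-1).
Applying x(0)=3, y(0)=4 gives C_1=3, C_2=-13.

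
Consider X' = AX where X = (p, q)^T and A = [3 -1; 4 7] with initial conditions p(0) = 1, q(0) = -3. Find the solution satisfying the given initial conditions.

Coefficient matrix A = [[3, -1], [4, 7]].
Characteristic polynomial det(A - λI) = λ^2 - 10λ + 25 = 0.
Single eigenvalue λ = 5 with algebraic multiplicity 2.
Eigenvector v = (1,-2); generalized eigenvector w with (A-λI)w=v is (0,-1).
General solution: e^(5t)[K_1·v + K_2·(t·v + w)].
Applying p(0)=1, q(0)=-3 gives K_1=1, K_2=1.

p(t) = te^(5t) + e^(5t), q(t) = -2te^(5t) - 3e^(5t)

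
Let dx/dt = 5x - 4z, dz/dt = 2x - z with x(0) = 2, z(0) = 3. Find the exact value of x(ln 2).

A = [[5,-4],[2,-1]]; eigenvalues λ = 1, 3.
Eigenvectors: (1,1) for λ=1, (2,1) for λ=3.
From the initial condition, c_1 = 4, c_2 = -1.
x(ln 2) = (4)(2^1)(1) + (-1)(2^3)(2) = -8.

-8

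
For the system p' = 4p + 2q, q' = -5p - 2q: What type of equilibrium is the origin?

unstable spiral

A = [[4,2],[-5,-2]]; det(A-λI) = λ^2 - 2λ + 2.
λ = 1 ± i: positive real part.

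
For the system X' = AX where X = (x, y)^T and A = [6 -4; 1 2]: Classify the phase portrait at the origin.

unstable improper node

A = [[6,-4],[1,2]]; det(A-λI) = λ^2 - 8λ + 16.
repeated λ = 4 with a single eigenvector.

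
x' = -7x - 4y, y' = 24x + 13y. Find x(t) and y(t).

x(t) = -K_1e^(5t) + K_2e^(t), y(t) = 3K_1e^(5t) - 2K_2e^(t)

Coefficient matrix A = [[-7, -4], [24, 13]].
Characteristic polynomial det(A - λI) = λ^2 - 6λ + 5 = 0.
Eigenvalues λ = 5, 1.
For λ=5: (A-λI) row 1 is [-12, -4], so an eigenvector is (-1, 3).
For λ=1: (A-λI) row 1 is [-8, -4], so an eigenvector is (1, -2).
General solution: K_1e^(5t)(-1,3) + K_2e^(t)(1,-2).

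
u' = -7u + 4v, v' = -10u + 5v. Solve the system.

u(t) = C_1e^(-t)sin(2t) + C_1e^(-t)cos(2t) + C_2e^(-t)sin(2t) - C_2e^(-t)cos(2t), v(t) = C_1e^(-t)sin(2t) + 2C_1e^(-t)cos(2t) + 2C_2e^(-t)sin(2t) - C_2e^(-t)cos(2t)

Coefficient matrix A = [[-7, 4], [-10, 5]].
Characteristic polynomial det(A - λI) = λ^2 + 2λ + 5 = 0.
Eigenvalues λ = -1 ± 2i (complex conjugate pair).
For λ=-1+2i: an eigenvector is (1,2) - i(1,1) = (1 - i, 2 - i).
A real fundamental pair from Re and Im of e^((-1+2i)t)v: X_1 = e^(-t)(cos(2t)·(1,2) + sin(2t)·(1,1)), X_2 = e^(-t)(sin(2t)·(1,2) - cos(2t)·(1,1)).
General solution: C_1X_1 + C_2X_2.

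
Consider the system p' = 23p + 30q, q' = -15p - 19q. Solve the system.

p(t) = -C_1e^(2t)sin(3t) - 3C_1e^(2t)cos(3t) - 3C_2e^(2t)sin(3t) + C_2e^(2t)cos(3t), q(t) = C_1e^(2t)sin(3t) + 2C_1e^(2t)cos(3t) + 2C_2e^(2t)sin(3t) - C_2e^(2t)cos(3t)

Coefficient matrix A = [[23, 30], [-15, -19]].
Characteristic polynomial det(A - λI) = λ^2 - 4λ + 13 = 0.
Eigenvalues λ = 2 ± 3i (complex conjugate pair).
For λ=2+3i: an eigenvector is (-3,2) - i(-1,1) = (-3 + i, 2 - i).
A real fundamental pair from Re and Im of e^((2+3i)t)v: X_1 = e^(2t)(cos(3t)·(-3,2) + sin(3t)·(-1,1)), X_2 = e^(2t)(sin(3t)·(-3,2) - cos(3t)·(-1,1)).
General solution: C_1X_1 + C_2X_2.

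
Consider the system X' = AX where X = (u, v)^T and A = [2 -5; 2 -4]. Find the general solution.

Coefficient matrix A = [[2, -5], [2, -4]].
Characteristic polynomial det(A - λI) = λ^2 + 2λ + 2 = 0.
Eigenvalues λ = -1 ± i (complex conjugate pair).
For λ=-1+i: an eigenvector is (-1,-1) - i(2,1) = (-1 - 2i, -1 - i).
A real fundamental pair from Re and Im of e^((-1+i)t)v: X_1 = e^(-t)(cos(t)·(-1,-1) + sin(t)·(2,1)), X_2 = e^(-t)(sin(t)·(-1,-1) - cos(t)·(2,1)).
General solution: C_1X_1 + C_2X_2.

u(t) = 2C_1e^(-t)sin(t) - C_1e^(-t)cos(t) - C_2e^(-t)sin(t) - 2C_2e^(-t)cos(t), v(t) = C_1e^(-t)sin(t) - C_1e^(-t)cos(t) - C_2e^(-t)sin(t) - C_2e^(-t)cos(t)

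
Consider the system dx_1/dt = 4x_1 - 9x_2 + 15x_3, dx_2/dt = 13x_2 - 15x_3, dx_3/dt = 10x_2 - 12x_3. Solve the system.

x_1(t) = C_1e^(4t) - 3C_2e^(3t) - C_3e^(-2t), x_2(t) = 3C_2e^(3t) + C_3e^(-2t), x_3(t) = 2C_2e^(3t) + C_3e^(-2t)

Coefficient matrix A = [[4, -9, 15], [0, 13, -15], [0, 10, -12]].
det(A - λI) = 0 gives eigenvalues λ = 4, 3, -2.
For λ=4: eigenvector (1,0,0).
For λ=3: eigenvector (-3,3,2).
For λ=-2: eigenvector (-1,1,1).
General solution: C_1e^(4t)(1,0,0) + C_2e^(3t)(-3,3,2) + C_3e^(-2t)(-1,1,1).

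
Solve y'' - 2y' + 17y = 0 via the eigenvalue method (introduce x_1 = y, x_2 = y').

y(t) = C_1e^(t)cos(4t) + C_2e^(t)sin(4t)

Let x_1 = y, x_2 = y'. Then x_1' = x_2 and x_2' = -17x_1 + 2x_2.
A = [[0,1],[-17,2]]; det(A-λI) = λ^2 - 2λ + 17.
Eigenvalues λ = 1 ± 4i.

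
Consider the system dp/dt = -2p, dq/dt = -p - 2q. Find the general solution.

Coefficient matrix A = [[-2, 0], [-1, -2]].
Characteristic polynomial det(A - λI) = λ^2 + 4λ + 4 = 0.
Single eigenvalue λ = -2 with algebraic multiplicity 2.
Eigenvector v = (0,-1); generalized eigenvector w with (A-λI)w=v is (1,-2).
General solution: e^(-2t)[K_1·v + K_2·(t·v + w)].

p(t) = K_2e^(-2t), q(t) = -K_1e^(-2t) - K_2te^(-2t) - 2K_2e^(-2t)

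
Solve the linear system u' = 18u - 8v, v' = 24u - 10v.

u(t) = K_1e^(2t) - 2K_2e^(6t), v(t) = 2K_1e^(2t) - 3K_2e^(6t)

Coefficient matrix A = [[18, -8], [24, -10]].
Characteristic polynomial det(A - λI) = λ^2 - 8λ + 12 = 0.
Eigenvalues λ = 2, 6.
For λ=2: (A-λI) row 1 is [16, -8], so an eigenvector is (1, 2).
For λ=6: (A-λI) row 1 is [12, -8], so an eigenvector is (-2, -3).
General solution: K_1e^(2t)(1,2) + K_2e^(6t)(-2,-3).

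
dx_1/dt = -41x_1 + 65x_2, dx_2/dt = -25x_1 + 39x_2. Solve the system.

x_1(t) = -3c_1e^(-t)sin(5t) + 2c_1e^(-t)cos(5t) + 2c_2e^(-t)sin(5t) + 3c_2e^(-t)cos(5t), x_2(t) = -2c_1e^(-t)sin(5t) + c_1e^(-t)cos(5t) + c_2e^(-t)sin(5t) + 2c_2e^(-t)cos(5t)

Coefficient matrix A = [[-41, 65], [-25, 39]].
Characteristic polynomial det(A - λI) = λ^2 + 2λ + 26 = 0.
Eigenvalues λ = -1 ± 5i (complex conjugate pair).
For λ=-1+5i: an eigenvector is (2,1) - i(-3,-2) = (2 + 3i, 1 + 2i).
A real fundamental pair from Re and Im of e^((-1+5i)t)v: X_1 = e^(-t)(cos(5t)·(2,1) + sin(5t)·(-3,-2)), X_2 = e^(-t)(sin(5t)·(2,1) - cos(5t)·(-3,-2)).
General solution: c_1X_1 + c_2X_2.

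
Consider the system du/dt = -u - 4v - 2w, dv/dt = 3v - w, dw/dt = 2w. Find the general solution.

u(t) = -2c_1e^(2t) - c_2e^(3t) + c_3e^(-t), v(t) = c_1e^(2t) + c_2e^(3t), w(t) = c_1e^(2t)

Coefficient matrix A = [[-1, -4, -2], [0, 3, -1], [0, 0, 2]].
det(A - λI) = 0 gives eigenvalues λ = 2, 3, -1.
For λ=2: eigenvector (-2,1,1).
For λ=3: eigenvector (-1,1,0).
For λ=-1: eigenvector (1,0,0).
General solution: c_1e^(2t)(-2,1,1) + c_2e^(3t)(-1,1,0) + c_3e^(-t)(1,0,0).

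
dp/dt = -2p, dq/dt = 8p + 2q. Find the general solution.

Coefficient matrix A = [[-2, 0], [8, 2]].
Characteristic polynomial det(A - λI) = λ^2 - 4 = 0.
Eigenvalues λ = 2, -2.
For λ=2: (A-λI) row 1 is [-4, 0], so an eigenvector is (0, -1).
For λ=-2: (A-λI) row 2 is [8, 4], so an eigenvector is (1, -2).
General solution: C_1e^(2t)(0,-1) + C_2e^(-2t)(1,-2).

p(t) = C_2e^(-2t), q(t) = -C_1e^(2t) - 2C_2e^(-2t)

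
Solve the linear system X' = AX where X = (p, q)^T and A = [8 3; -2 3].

Coefficient matrix A = [[8, 3], [-2, 3]].
Characteristic polynomial det(A - λI) = λ^2 - 11λ + 30 = 0.
Eigenvalues λ = 6, 5.
For λ=6: (A-λI) row 1 is [2, 3], so an eigenvector is (-3, 2).
For λ=5: (A-λI) row 1 is [3, 3], so an eigenvector is (1, -1).
General solution: K_1e^(6t)(-3,2) + K_2e^(5t)(1,-1).

p(t) = -3K_1e^(6t) + K_2e^(5t), q(t) = 2K_1e^(6t) - K_2e^(5t)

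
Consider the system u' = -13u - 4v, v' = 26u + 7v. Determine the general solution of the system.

u(t) = -K_1e^(-3t)sin(2t) + K_1e^(-3t)cos(2t) + K_2e^(-3t)sin(2t) + K_2e^(-3t)cos(2t), v(t) = 3K_1e^(-3t)sin(2t) - 2K_1e^(-3t)cos(2t) - 2K_2e^(-3t)sin(2t) - 3K_2e^(-3t)cos(2t)

Coefficient matrix A = [[-13, -4], [26, 7]].
Characteristic polynomial det(A - λI) = λ^2 + 6λ + 13 = 0.
Eigenvalues λ = -3 ± 2i (complex conjugate pair).
For λ=-3+2i: an eigenvector is (1,-2) - i(-1,3) = (1 + i, -2 - 3i).
A real fundamental pair from Re and Im of e^((-3+2i)t)v: X_1 = e^(-3t)(cos(2t)·(1,-2) + sin(2t)·(-1,3)), X_2 = e^(-3t)(sin(2t)·(1,-2) - cos(2t)·(-1,3)).
General solution: K_1X_1 + K_2X_2.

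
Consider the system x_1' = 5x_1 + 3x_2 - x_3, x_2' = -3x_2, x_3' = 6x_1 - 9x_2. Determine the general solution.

Coefficient matrix A = [[5, 3, -1], [0, -3, 0], [6, -9, 0]].
det(A - λI) = 0 gives eigenvalues λ = 2, -3, 3.
For λ=2: eigenvector (1,0,3).
For λ=-3: eigenvector (0,1,3).
For λ=3: eigenvector (-1,0,-2).
General solution: C_1e^(2t)(1,0,3) + C_2e^(-3t)(0,1,3) + C_3e^(3t)(-1,0,-2).

x_1(t) = C_1e^(2t) - C_3e^(3t), x_2(t) = C_2e^(-3t), x_3(t) = 3C_1e^(2t) + 3C_2e^(-3t) - 2C_3e^(3t)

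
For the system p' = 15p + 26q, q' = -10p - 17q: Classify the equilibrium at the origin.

stable spiral

A = [[15,26],[-10,-17]]; det(A-λI) = λ^2 + 2λ + 5.
λ = -1 ± 2i: negative real part.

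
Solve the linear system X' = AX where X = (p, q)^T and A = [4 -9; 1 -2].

Coefficient matrix A = [[4, -9], [1, -2]].
Characteristic polynomial det(A - λI) = λ^2 - 2λ + 1 = 0.
Single eigenvalue λ = 1 with algebraic multiplicity 2.
Eigenvector v = (3,1); generalized eigenvector w with (A-λI)w=v is (1,0).
General solution: e^(t)[c_1·v + c_2·(t·v + w)].

p(t) = 3c_1e^(t) + 3c_2te^(t) + c_2e^(t), q(t) = c_1e^(t) + c_2te^(t)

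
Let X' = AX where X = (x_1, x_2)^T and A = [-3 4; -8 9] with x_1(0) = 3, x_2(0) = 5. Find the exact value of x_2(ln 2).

A = [[-3,4],[-8,9]]; eigenvalues λ = 1, 5.
Eigenvectors: (-1,-1) for λ=1, (1,2) for λ=5.
From the initial condition, c_1 = -1, c_2 = 2.
x_2(ln 2) = (-1)(2^1)(-1) + (2)(2^5)(2) = 130.

130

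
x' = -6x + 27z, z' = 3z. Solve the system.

x(t) = -3c_1e^(3t) - c_2e^(-6t), z(t) = -c_1e^(3t)

Coefficient matrix A = [[-6, 27], [0, 3]].
Characteristic polynomial det(A - λI) = λ^2 + 3λ - 18 = 0.
Eigenvalues λ = 3, -6.
For λ=3: (A-λI) row 1 is [-9, 27], so an eigenvector is (-3, -1).
For λ=-6: (A-λI) row 1 is [0, 27], so an eigenvector is (-1, 0).
General solution: c_1e^(3t)(-3,-1) + c_2e^(-6t)(-1,0).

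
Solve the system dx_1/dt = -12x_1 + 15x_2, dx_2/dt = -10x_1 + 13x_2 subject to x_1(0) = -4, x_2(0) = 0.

x_1(t) = 8e^(3t) - 12e^(-2t), x_2(t) = 8e^(3t) - 8e^(-2t)

Coefficient matrix A = [[-12, 15], [-10, 13]].
Characteristic polynomial det(A - λI) = λ^2 - λ - 6 = 0.
Eigenvalues λ = -2, 3.
For λ=-2: (A-λI) row 1 is [-10, 15], so an eigenvector is (-3, -2).
For λ=3: (A-λI) row 1 is [-15, 15], so an eigenvector is (-1, -1).
General solution: C_1e^(-2t)(-3,-2) + C_2e^(3t)(-1,-1).
Applying x_1(0)=-4, x_2(0)=0 gives C_1=4, C_2=-8.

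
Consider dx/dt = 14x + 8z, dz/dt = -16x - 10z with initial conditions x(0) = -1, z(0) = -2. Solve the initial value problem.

x(t) = -4e^(6t) + 3e^(-2t), z(t) = 4e^(6t) - 6e^(-2t)

Coefficient matrix A = [[14, 8], [-16, -10]].
Characteristic polynomial det(A - λI) = λ^2 - 4λ - 12 = 0.
Eigenvalues λ = 6, -2.
For λ=6: (A-λI) row 1 is [8, 8], so an eigenvector is (-1, 1).
For λ=-2: (A-λI) row 1 is [16, 8], so an eigenvector is (1, -2).
General solution: K_1e^(6t)(-1,1) + K_2e^(-2t)(1,-2).
Applying x(0)=-1, z(0)=-2 gives K_1=4, K_2=3.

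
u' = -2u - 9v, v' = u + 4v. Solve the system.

Coefficient matrix A = [[-2, -9], [1, 4]].
Characteristic polynomial det(A - λI) = λ^2 - 2λ + 1 = 0.
Single eigenvalue λ = 1 with algebraic multiplicity 2.
Eigenvector v = (3,-1); generalized eigenvector w with (A-λI)w=v is (-1,0).
General solution: e^(t)[K_1·v + K_2·(t·v + w)].

u(t) = 3K_1e^(t) + 3K_2te^(t) - K_2e^(t), v(t) = -K_1e^(t) - K_2te^(t)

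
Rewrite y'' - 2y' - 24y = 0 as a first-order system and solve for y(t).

Let x_1 = y, x_2 = y'. Then x_1' = x_2 and x_2' = 24x_1 + 2x_2.
A = [[0,1],[24,2]]; det(A-λI) = λ^2 - 2λ - 24.
Eigenvalues λ = 6, -4 with eigenvectors (1,6), (1,-4).

y(t) = K_1e^(6t) + K_2e^(-4t)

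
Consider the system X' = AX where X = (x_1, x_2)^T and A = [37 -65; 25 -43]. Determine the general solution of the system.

Coefficient matrix A = [[37, -65], [25, -43]].
Characteristic polynomial det(A - λI) = λ^2 + 6λ + 34 = 0.
Eigenvalues λ = -3 ± 5i (complex conjugate pair).
For λ=-3+5i: an eigenvector is (-3,-2) - i(2,1) = (-3 - 2i, -2 - i).
A real fundamental pair from Re and Im of e^((-3+5i)t)v: X_1 = e^(-3t)(cos(5t)·(-3,-2) + sin(5t)·(2,1)), X_2 = e^(-3t)(sin(5t)·(-3,-2) - cos(5t)·(2,1)).
General solution: c_1X_1 + c_2X_2.

x_1(t) = 2c_1e^(-3t)sin(5t) - 3c_1e^(-3t)cos(5t) - 3c_2e^(-3t)sin(5t) - 2c_2e^(-3t)cos(5t), x_2(t) = c_1e^(-3t)sin(5t) - 2c_1e^(-3t)cos(5t) - 2c_2e^(-3t)sin(5t) - c_2e^(-3t)cos(5t)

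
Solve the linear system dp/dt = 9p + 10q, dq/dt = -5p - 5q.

Coefficient matrix A = [[9, 10], [-5, -5]].
Characteristic polynomial det(A - λI) = λ^2 - 4λ + 5 = 0.
Eigenvalues λ = 2 ± i (complex conjugate pair).
For λ=2+i: an eigenvector is (1,-1) - i(-3,2) = (1 + 3i, -1 - 2i).
A real fundamental pair from Re and Im of e^((2+i)t)v: X_1 = e^(2t)(cos(t)·(1,-1) + sin(t)·(-3,2)), X_2 = e^(2t)(sin(t)·(1,-1) - cos(t)·(-3,2)).
General solution: c_1X_1 + c_2X_2.

p(t) = -3c_1e^(2t)sin(t) + c_1e^(2t)cos(t) + c_2e^(2t)sin(t) + 3c_2e^(2t)cos(t), q(t) = 2c_1e^(2t)sin(t) - c_1e^(2t)cos(t) - c_2e^(2t)sin(t) - 2c_2e^(2t)cos(t)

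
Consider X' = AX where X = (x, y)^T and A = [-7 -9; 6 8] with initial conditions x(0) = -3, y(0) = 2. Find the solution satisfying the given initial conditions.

x(t) = -3e^(-t), y(t) = 2e^(-t)

Coefficient matrix A = [[-7, -9], [6, 8]].
Characteristic polynomial det(A - λI) = λ^2 - λ - 2 = 0.
Eigenvalues λ = 2, -1.
For λ=2: (A-λI) row 1 is [-9, -9], so an eigenvector is (1, -1).
For λ=-1: (A-λI) row 1 is [-6, -9], so an eigenvector is (-3, 2).
General solution: K_1e^(2t)(1,-1) + K_2e^(-t)(-3,2).
Applying x(0)=-3, y(0)=2 gives K_1=0, K_2=1.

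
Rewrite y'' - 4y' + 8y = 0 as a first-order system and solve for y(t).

Let x_1 = y, x_2 = y'. Then x_1' = x_2 and x_2' = -8x_1 + 4x_2.
A = [[0,1],[-8,4]]; det(A-λI) = λ^2 - 4λ + 8.
Eigenvalues λ = 2 ± 2i.

y(t) = C_1e^(2t)cos(2t) + C_2e^(2t)sin(2t)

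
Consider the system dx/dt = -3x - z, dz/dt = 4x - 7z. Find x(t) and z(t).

x(t) = C_1e^(-5t) + C_2te^(-5t) + C_2e^(-5t), z(t) = 2C_1e^(-5t) + 2C_2te^(-5t) + C_2e^(-5t)

Coefficient matrix A = [[-3, -1], [4, -7]].
Characteristic polynomial det(A - λI) = λ^2 + 10λ + 25 = 0.
Single eigenvalue λ = -5 with algebraic multiplicity 2.
Eigenvector v = (1,2); generalized eigenvector w with (A-λI)w=v is (1,1).
General solution: e^(-5t)[C_1·v + C_2·(t·v + w)].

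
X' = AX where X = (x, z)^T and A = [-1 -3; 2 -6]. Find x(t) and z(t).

x(t) = c_1e^(-4t) - 3c_2e^(-3t), z(t) = c_1e^(-4t) - 2c_2e^(-3t)

Coefficient matrix A = [[-1, -3], [2, -6]].
Characteristic polynomial det(A - λI) = λ^2 + 7λ + 12 = 0.
Eigenvalues λ = -4, -3.
For λ=-4: (A-λI) row 1 is [3, -3], so an eigenvector is (1, 1).
For λ=-3: (A-λI) row 1 is [2, -3], so an eigenvector is (-3, -2).
General solution: c_1e^(-4t)(1,1) + c_2e^(-3t)(-3,-2).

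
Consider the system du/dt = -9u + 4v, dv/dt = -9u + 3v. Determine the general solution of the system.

u(t) = -2K_1e^(-3t) - 2K_2te^(-3t) + K_2e^(-3t), v(t) = -3K_1e^(-3t) - 3K_2te^(-3t) + K_2e^(-3t)

Coefficient matrix A = [[-9, 4], [-9, 3]].
Characteristic polynomial det(A - λI) = λ^2 + 6λ + 9 = 0.
Single eigenvalue λ = -3 with algebraic multiplicity 2.
Eigenvector v = (-2,-3); generalized eigenvector w with (A-λI)w=v is (1,1).
General solution: e^(-3t)[K_1·v + K_2·(t·v + w)].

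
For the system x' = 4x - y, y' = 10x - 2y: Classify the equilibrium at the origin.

A = [[4,-1],[10,-2]]; det(A-λI) = λ^2 - 2λ + 2.
λ = 1 ± i: positive real part.

unstable spiral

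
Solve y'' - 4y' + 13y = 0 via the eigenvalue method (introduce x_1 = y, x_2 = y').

Let x_1 = y, x_2 = y'. Then x_1' = x_2 and x_2' = -13x_1 + 4x_2.
A = [[0,1],[-13,4]]; det(A-λI) = λ^2 - 4λ + 13.
Eigenvalues λ = 2 ± 3i.

y(t) = C_1e^(2t)cos(3t) + C_2e^(2t)sin(3t)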